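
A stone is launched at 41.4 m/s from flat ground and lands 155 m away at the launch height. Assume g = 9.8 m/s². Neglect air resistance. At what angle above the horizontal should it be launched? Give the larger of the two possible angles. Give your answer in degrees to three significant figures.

58.8°

Level-ground range R = v₀² sin(2θ)/g ⇒ sin(2θ) = gR/v₀² = 9.80 × 155 / 41.4² = 0.8863.
2θ = 62.41° or 180° − 62.41° = 117.6°, so θ = 31.20° or 58.80°.
The larger angle is 58.80°.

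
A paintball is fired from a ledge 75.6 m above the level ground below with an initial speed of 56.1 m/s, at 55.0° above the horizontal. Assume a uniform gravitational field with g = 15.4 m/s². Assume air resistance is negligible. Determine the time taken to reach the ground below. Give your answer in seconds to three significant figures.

7.31 s

Resolve: vₓ = 56.10 cos 55.0° = 32.18 m/s and v_y0 = 56.10 sin 55.0° = 45.95 m/s.
The projectile lands when y = 75.6 + (45.95) t − ½·15.4·t² = 0. Positive root: t = (45.95 + √(45.95² + 2·15.4·75.6)) / 15.4 = (45.95 + 66.64) / 15.4 = 7.311 s.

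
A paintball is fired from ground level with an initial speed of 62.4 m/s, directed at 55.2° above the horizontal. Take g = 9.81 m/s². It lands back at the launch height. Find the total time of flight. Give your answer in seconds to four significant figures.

Horizontal component vₓ = 62.40 cos 55.2° = 35.61 m/s; vertical v_y0 = 62.40 sin 55.2° = 51.24 m/s.
Landing at launch height ⇒ T = 2 v_y0 / g = 2 × 51.24 / 9.81 = 10.45 s.

10.45 s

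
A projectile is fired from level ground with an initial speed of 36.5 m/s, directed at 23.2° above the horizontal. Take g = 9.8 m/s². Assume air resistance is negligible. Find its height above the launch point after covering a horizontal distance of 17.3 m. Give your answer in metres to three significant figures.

6.11 m

Resolve: vₓ = 36.50 cos 23.2° = 33.55 m/s and v_y0 = 36.50 sin 23.2° = 14.38 m/s.
At x = 17.3 m, t = x/vₓ = 17.3/33.55 = 0.5157 s.
Height: y = v_y0 t − ½ g t² = 14.38 × 0.5157 − 4.900 × 0.5157² = 7.415 − 1.303 = 6.112 m.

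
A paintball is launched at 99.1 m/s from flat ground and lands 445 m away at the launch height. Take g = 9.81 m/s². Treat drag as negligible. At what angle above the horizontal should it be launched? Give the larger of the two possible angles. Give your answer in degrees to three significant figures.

From R = (v₀²/g) sin 2θ: sin 2θ = 9.81 × 445 / 9820.8 = 0.4445.
2θ = 26.39° or 180° − 26.39° = 153.6°, so θ = 13.20° or 76.80°.
The larger angle is 76.80°.

76.8°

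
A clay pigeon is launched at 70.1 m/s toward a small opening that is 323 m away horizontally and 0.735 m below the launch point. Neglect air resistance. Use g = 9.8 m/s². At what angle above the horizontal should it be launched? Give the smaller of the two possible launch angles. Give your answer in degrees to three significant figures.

19.9°

Trajectory: y = x tanθ − g x² (1 + tan²θ)/(2v₀²). With x = 323, y = −0.735, v₀ = 70.1, g = 9.80:
104.0 tan²θ − 323 tanθ + (103.3) = 0.
tanθ = [323 ± √(323² − 4 × 104.0 × (103.3))] / (2 × 104.0) = (323 ± 247.7) / 208.1, giving tanθ = 0.3620 or 2.743.
θ = 19.90° or 69.97°; the smaller is 19.90°.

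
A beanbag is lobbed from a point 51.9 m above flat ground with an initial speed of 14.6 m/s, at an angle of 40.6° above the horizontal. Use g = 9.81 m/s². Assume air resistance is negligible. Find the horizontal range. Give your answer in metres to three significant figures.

Components: vₓ = 14.60 cos 40.6° = 11.09 m/s, v_y0 = 14.60 sin 40.6° = 9.501 m/s.
The projectile lands when y = 51.9 + (9.501) t − ½·9.81·t² = 0. Positive root: t = (9.501 + √(9.501² + 2·9.81·51.9)) / 9.81 = (9.501 + 33.29) / 9.81 = 4.363 s.
Horizontal distance: R = vₓ t = 11.09 × 4.363 = 48.36 m.

48.4 m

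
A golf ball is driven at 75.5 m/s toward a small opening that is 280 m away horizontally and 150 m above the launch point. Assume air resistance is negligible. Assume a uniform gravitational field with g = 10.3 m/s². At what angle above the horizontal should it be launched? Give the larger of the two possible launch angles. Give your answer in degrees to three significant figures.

Trajectory: y = x tanθ − g x² (1 + tan²θ)/(2v₀²). With x = 280, y = 150, v₀ = 75.5, g = 10.3:
70.83 tan²θ − 280 tanθ + (220.8) = 0.
tanθ = [280 ± √(280² − 4 × 70.83 × (220.8))] / (2 × 70.83) = (280 ± 125.8) / 141.7, giving tanθ = 1.088 or 2.865.
θ = 47.42° or 70.76°; the larger is 70.76°.

70.8°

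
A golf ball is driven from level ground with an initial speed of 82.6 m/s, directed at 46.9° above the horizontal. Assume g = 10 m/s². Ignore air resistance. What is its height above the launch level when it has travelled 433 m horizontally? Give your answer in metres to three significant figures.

vₓ = 82.60 cos 46.9° = 56.44 m/s; v_y0 = 82.60 sin 46.9° = 60.31 m/s.
x = vₓ t ⇒ t = 433/56.44 = 7.672 s.
Height: y = v_y0 t − ½ g t² = 60.31 × 7.672 − 5.000 × 7.672² = 462.7 − 294.3 = 168.4 m.

168 m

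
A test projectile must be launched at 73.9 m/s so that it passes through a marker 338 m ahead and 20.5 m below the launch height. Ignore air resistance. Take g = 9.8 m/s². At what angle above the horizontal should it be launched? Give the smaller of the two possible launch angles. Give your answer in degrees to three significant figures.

14.8°

Trajectory: y = x tanθ − g x² (1 + tan²θ)/(2v₀²). With x = 338, y = −20.5, v₀ = 73.9, g = 9.80:
102.5 tan²θ − 338 tanθ + (82.00) = 0.
tanθ = [338 ± √(338² − 4 × 102.5 × (82.00))] / (2 × 102.5) = (338 ± 283.9) / 205.0, giving tanθ = 0.2637 or 3.034.
θ = 14.77° or 71.76°; the smaller is 14.77°.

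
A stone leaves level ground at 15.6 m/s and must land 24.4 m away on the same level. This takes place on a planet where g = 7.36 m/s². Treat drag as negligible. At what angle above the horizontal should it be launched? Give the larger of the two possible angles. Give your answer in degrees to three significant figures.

66.2°

Level-ground range R = v₀² sin(2θ)/g ⇒ sin(2θ) = gR/v₀² = 7.36 × 24.4 / 15.6² = 0.7379.
2θ = 47.56° or 180° − 47.56° = 132.4°, so θ = 23.78° or 66.22°.
The larger angle is 66.22°.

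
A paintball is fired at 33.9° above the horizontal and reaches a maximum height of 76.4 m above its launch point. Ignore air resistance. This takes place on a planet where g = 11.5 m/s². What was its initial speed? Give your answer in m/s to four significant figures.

At the peak v_y = 0, so v_y0 = √(2gH) = √(2 × 11.5 × 76.4) = 41.92 m/s.
v_y0 = v₀ sin θ ⇒ v₀ = 41.92 / sin 33.9° = 75.16 m/s.

75.16 m/s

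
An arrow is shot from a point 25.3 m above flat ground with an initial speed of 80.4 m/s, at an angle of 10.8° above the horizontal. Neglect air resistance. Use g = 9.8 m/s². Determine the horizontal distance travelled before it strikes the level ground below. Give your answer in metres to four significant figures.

338.1 m

Resolve: vₓ = 80.40 cos 10.8° = 78.98 m/s and v_y0 = 80.40 sin 10.8° = 15.07 m/s.
The projectile lands when y = 25.3 + (15.07) t − ½·9.80·t² = 0. Positive root: t = (15.07 + √(15.07² + 2·9.80·25.3)) / 9.80 = (15.07 + 26.89) / 9.80 = 4.281 s.
Horizontal distance: R = vₓ t = 78.98 × 4.281 = 338.1 m.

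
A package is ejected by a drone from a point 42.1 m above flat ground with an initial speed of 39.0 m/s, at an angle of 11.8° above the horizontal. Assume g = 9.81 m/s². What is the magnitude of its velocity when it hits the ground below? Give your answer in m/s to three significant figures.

Components: vₓ = 39.00 cos 11.8° = 38.18 m/s, v_y0 = 39.00 sin 11.8° = 7.975 m/s.
The projectile lands when y = 42.1 + (7.975) t − ½·9.81·t² = 0. Positive root: t = (7.975 + √(7.975² + 2·9.81·42.1)) / 9.81 = (7.975 + 29.83) / 9.81 = 3.853 s.
Vertical velocity at impact: v_y = v_y0 − g t = 7.975 − 9.81 × 3.853 = −29.83 m/s.
Speed: |v| = √(vₓ² + v_y²) = √(38.18² + 29.83²) = 48.45 m/s.

48.4 m/s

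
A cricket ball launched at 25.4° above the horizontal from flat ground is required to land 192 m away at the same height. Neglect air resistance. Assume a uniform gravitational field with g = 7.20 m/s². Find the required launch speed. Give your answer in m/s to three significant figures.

42.2 m/s

Level-ground range: R = v₀² sin(2θ)/g, so v₀ = √(gR / sin 2θ).
v₀ = √(7.20 × 192 / sin 50.80°) = √(1382 / 0.7749) = √1783.9 = 42.24 m/s.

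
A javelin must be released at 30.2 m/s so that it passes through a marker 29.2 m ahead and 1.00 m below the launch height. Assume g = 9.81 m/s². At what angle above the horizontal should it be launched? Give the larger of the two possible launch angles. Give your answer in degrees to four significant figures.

Trajectory: y = x tanθ − g x² (1 + tan²θ)/(2v₀²). With x = 29.2, y = −1.00, v₀ = 30.2, g = 9.81:
4.586 tan²θ − 29.2 tanθ + (3.586) = 0.
tanθ = [29.2 ± √(29.2² − 4 × 4.586 × (3.586))] / (2 × 4.586) = (29.2 ± 28.05) / 9.171, giving tanθ = 0.1253 or 6.243.
θ = 7.139° or 80.90°; the larger is 80.90°.

80.90°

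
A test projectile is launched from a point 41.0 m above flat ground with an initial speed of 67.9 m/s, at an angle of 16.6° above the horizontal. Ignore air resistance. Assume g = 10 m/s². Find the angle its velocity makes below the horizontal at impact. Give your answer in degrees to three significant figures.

Components: vₓ = 67.90 cos 16.6° = 65.07 m/s, v_y0 = 67.90 sin 16.6° = 19.40 m/s.
The projectile lands when y = 41.0 + (19.40) t − ½·10.0·t² = 0. Positive root: t = (19.40 + √(19.40² + 2·10.0·41.0)) / 10.0 = (19.40 + 34.59) / 10.0 = 5.399 s.
At impact: v_y = v_y0 − g t = −34.59 m/s; vₓ = 65.07 m/s.
Angle below horizontal: arctan(|v_y|/vₓ) = arctan(34.59/65.07) = 27.99°.

28.0°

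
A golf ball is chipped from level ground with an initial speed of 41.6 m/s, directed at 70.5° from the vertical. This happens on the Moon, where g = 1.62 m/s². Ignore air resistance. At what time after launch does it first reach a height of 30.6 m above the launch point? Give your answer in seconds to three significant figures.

Resolve: vₓ = 41.60 sin 70.5° = 39.21 m/s and v_y0 = 41.60 cos 70.5° = 13.89 m/s.
Set y = v_y0 t − ½ g t² = 30.6: 0.8100 t² − 13.89 t + 30.6 = 0.
t = [13.89 ± √(13.89² − 2·1.62·30.6)] / 1.62 = (13.89 ± 9.679) / 1.62, so t = 2.597 s or t = 14.55 s.
The first (ascending) time is 2.597 s.

2.60 s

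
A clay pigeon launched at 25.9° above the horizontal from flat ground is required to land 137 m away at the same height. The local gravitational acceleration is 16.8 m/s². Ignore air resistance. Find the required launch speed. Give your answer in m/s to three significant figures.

54.1 m/s

From R = (v₀² / g) sin 2θ: v₀ = √(gR / sin 2θ).
v₀ = √(16.8 × 137 / sin 51.80°) = √(2302 / 0.7859) = √2928.8 = 54.12 m/s.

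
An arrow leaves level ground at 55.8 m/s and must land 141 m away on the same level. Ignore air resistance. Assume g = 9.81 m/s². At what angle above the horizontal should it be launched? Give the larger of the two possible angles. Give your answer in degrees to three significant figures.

76.8°

From R = (v₀²/g) sin 2θ: sin 2θ = 9.81 × 141 / 3113.6 = 0.4442.
2θ = 26.37° or 180° − 26.37° = 153.6°, so θ = 13.19° or 76.81°.
The larger angle is 76.81°.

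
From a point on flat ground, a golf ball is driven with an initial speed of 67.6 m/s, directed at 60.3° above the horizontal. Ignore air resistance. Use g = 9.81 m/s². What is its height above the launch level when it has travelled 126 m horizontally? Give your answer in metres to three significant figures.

151 m

vₓ = 67.60 cos 60.3° = 33.49 m/s; v_y0 = 67.60 sin 60.3° = 58.72 m/s.
x = vₓ t ⇒ t = 126/33.49 = 3.762 s.
Height: y = v_y0 t − ½ g t² = 58.72 × 3.762 − 4.905 × 3.762² = 220.9 − 69.42 = 151.5 m.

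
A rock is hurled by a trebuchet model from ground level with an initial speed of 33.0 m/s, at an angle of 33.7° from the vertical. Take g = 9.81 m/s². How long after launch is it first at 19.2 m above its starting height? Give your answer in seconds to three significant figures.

Horizontal component vₓ = 33.00 sin 33.7° = 18.31 m/s; vertical v_y0 = 33.00 cos 33.7° = 27.45 m/s.
Set y = v_y0 t − ½ g t² = 19.2: 4.905 t² − 27.45 t + 19.2 = 0.
t = [27.45 ± √(27.45² − 2·9.81·19.2)] / 9.81 = (27.45 ± 19.42) / 9.81, so t = 0.8193 s or t = 4.778 s.
The first (ascending) time is 0.8193 s.

0.819 s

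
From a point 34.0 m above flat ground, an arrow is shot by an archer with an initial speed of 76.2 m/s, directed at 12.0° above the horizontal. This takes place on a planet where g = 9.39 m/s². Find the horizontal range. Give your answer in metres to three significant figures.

362 m

Horizontal component vₓ = 76.20 cos 12.0° = 74.53 m/s; vertical v_y0 = 76.20 sin 12.0° = 15.84 m/s.
The projectile lands when y = 34.0 + (15.84) t − ½·9.39·t² = 0. Positive root: t = (15.84 + √(15.84² + 2·9.39·34.0)) / 9.39 = (15.84 + 29.82) / 9.39 = 4.863 s.
Horizontal distance: R = vₓ t = 74.53 × 4.863 = 362.5 m.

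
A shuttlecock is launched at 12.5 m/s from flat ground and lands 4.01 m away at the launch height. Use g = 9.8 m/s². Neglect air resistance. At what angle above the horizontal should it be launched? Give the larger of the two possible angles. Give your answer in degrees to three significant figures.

From R = (v₀²/g) sin 2θ: sin 2θ = 9.80 × 4.01 / 156.25 = 0.2515.
2θ = 14.57° or 180° − 14.57° = 165.4°, so θ = 7.283° or 82.72°.
The larger angle is 82.72°.

82.7°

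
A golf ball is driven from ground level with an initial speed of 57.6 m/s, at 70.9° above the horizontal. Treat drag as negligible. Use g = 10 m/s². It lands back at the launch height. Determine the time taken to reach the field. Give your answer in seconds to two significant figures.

Components: vₓ = 57.60 cos 70.9° = 18.85 m/s, v_y0 = 57.60 sin 70.9° = 54.43 m/s.
It returns to y = 0 when t = 2 v_y0 / g = 2(54.43)/10.0 = 10.89 s.

11 s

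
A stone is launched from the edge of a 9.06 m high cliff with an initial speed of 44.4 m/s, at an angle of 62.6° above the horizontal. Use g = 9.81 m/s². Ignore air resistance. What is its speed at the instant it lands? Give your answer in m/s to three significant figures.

46.4 m/s

Resolve: vₓ = 44.40 cos 62.6° = 20.43 m/s and v_y0 = 44.40 sin 62.6° = 39.42 m/s.
With up positive and y = 0 at the ground: y(t) = 9.06 + (39.42) t − 4.905 t². Setting y = 0 and taking the positive root: t = [39.42 + √(39.42² + 2·9.81·9.06)] / 9.81 = (39.42 + 41.61) / 9.81 = 8.260 s.
Vertical velocity at impact: v_y = v_y0 − g t = 39.42 − 9.81 × 8.260 = −41.61 m/s.
Speed: |v| = √(vₓ² + v_y²) = √(20.43² + 41.61²) = 46.36 m/s.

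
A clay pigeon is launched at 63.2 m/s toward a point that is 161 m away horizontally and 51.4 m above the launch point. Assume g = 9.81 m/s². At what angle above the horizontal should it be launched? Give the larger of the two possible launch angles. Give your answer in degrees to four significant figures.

Trajectory: y = x tanθ − g x² (1 + tan²θ)/(2v₀²). With x = 161, y = 51.4, v₀ = 63.2, g = 9.81:
31.83 tan²θ − 161 tanθ + (83.23) = 0.
tanθ = [161 ± √(161² − 4 × 31.83 × (83.23))] / (2 × 31.83) = (161 ± 123.8) / 63.66, giving tanθ = 0.5845 or 4.473.
θ = 30.31° or 77.40°; the larger is 77.40°.

77.40°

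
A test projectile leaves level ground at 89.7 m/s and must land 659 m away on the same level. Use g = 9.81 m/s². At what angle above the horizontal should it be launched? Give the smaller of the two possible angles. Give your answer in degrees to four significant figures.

26.73°

From R = (v₀²/g) sin 2θ: sin 2θ = 9.81 × 659 / 8046.1 = 0.8035.
2θ = 53.46° or 180° − 53.46° = 126.5°, so θ = 26.73° or 63.27°.
The smaller angle is 26.73°.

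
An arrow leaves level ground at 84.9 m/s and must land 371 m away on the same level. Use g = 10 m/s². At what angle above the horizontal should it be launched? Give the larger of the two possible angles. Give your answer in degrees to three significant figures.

From R = (v₀²/g) sin 2θ: sin 2θ = 10.0 × 371 / 7208.0 = 0.5147.
2θ = 30.98° or 180° − 30.98° = 149.0°, so θ = 15.49° or 74.51°.
The larger angle is 74.51°.

74.5°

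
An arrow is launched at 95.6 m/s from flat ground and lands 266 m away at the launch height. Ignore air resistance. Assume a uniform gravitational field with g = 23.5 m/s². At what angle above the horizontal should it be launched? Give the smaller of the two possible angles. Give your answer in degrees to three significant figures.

21.6°

Level-ground range R = v₀² sin(2θ)/g ⇒ sin(2θ) = gR/v₀² = 23.5 × 266 / 95.6² = 0.6840.
2θ = 43.15° or 180° − 43.15° = 136.8°, so θ = 21.58° or 68.42°.
The smaller angle is 21.58°.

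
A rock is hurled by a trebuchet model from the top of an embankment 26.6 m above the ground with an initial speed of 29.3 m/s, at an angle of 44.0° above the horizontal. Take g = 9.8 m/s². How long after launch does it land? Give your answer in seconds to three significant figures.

Horizontal component vₓ = 29.30 cos 44.0° = 21.08 m/s; vertical v_y0 = 29.30 sin 44.0° = 20.35 m/s.
With up positive and y = 0 at the ground: y(t) = 26.6 + (20.35) t − 4.900 t². Setting y = 0 and taking the positive root: t = [20.35 + √(20.35² + 2·9.80·26.6)] / 9.80 = (20.35 + 30.59) / 9.80 = 5.198 s.

5.20 s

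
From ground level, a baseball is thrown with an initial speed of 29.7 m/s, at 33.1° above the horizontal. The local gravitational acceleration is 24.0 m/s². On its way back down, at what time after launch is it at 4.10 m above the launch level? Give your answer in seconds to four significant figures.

1.015 s

Components: vₓ = 29.70 cos 33.1° = 24.88 m/s, v_y0 = 29.70 sin 33.1° = 16.22 m/s.
Require v_y0 t − ½ g t² = 4.10, i.e. 12.00 t² − 16.22 t + 4.10 = 0.
t = [16.22 ± √(16.22² − 2·24.0·4.10)] / 24.0 = (16.22 ± 8.140) / 24.0, so t = 0.3366 s or t = 1.015 s.
The descending-branch root is 1.015 s.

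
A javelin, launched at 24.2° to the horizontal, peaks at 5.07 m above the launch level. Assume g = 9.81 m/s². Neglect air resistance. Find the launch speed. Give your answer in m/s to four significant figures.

24.33 m/s

At the peak v_y = 0, so v_y0 = √(2gH) = √(2 × 9.81 × 5.07) = 9.974 m/s.
v_y0 = v₀ sin θ ⇒ v₀ = 9.974 / sin 24.2° = 24.33 m/s.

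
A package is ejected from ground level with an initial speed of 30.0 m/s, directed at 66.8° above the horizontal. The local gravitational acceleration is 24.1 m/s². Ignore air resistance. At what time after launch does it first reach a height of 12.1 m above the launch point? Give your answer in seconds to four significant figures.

0.5919 s

vₓ = 30.00 cos 66.8° = 11.82 m/s; v_y0 = 30.00 sin 66.8° = 27.57 m/s.
Require v_y0 t − ½ g t² = 12.1, i.e. 12.05 t² − 27.57 t + 12.1 = 0.
Quadratic formula: t = (27.57 ± √177.11) / 24.1 = (27.57 ± 13.31) / 24.1 → t = 0.5919 s or 1.696 s.
The first (ascending) time is 0.5919 s.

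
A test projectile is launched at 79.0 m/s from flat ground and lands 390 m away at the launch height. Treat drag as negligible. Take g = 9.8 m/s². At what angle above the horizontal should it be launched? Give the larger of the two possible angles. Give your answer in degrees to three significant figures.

71.1°

Level-ground range R = v₀² sin(2θ)/g ⇒ sin(2θ) = gR/v₀² = 9.80 × 390 / 79.0² = 0.6124.
2θ = 37.76° or 180° − 37.76° = 142.2°, so θ = 18.88° or 71.12°.
The larger angle is 71.12°.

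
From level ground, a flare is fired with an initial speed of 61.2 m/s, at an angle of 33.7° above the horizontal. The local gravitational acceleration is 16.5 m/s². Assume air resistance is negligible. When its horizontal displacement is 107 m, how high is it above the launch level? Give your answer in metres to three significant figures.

Resolve: vₓ = 61.20 cos 33.7° = 50.92 m/s and v_y0 = 61.20 sin 33.7° = 33.96 m/s.
At x = 107 m, t = x/vₓ = 107/50.92 = 2.102 s.
Height: y = v_y0 t − ½ g t² = 33.96 × 2.102 − 8.250 × 2.102² = 71.36 − 36.44 = 34.93 m.

34.9 m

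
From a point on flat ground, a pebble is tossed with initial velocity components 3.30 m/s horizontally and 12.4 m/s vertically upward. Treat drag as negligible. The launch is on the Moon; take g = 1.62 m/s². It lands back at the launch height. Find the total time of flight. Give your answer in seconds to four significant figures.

Landing at launch height ⇒ T = 2 v_y0 / g = 2 × 12.40 / 1.62 = 15.31 s.

15.31 s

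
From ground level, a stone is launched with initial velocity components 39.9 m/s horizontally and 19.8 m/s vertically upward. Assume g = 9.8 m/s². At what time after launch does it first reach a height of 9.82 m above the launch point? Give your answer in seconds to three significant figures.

Require v_y0 t − ½ g t² = 9.82, i.e. 4.900 t² − 19.80 t + 9.82 = 0.
Quadratic formula: t = (19.80 ± √199.57) / 9.80 = (19.80 ± 14.13) / 9.80 → t = 0.5789 s or 3.462 s.
The first (ascending) time is 0.5789 s.

0.579 s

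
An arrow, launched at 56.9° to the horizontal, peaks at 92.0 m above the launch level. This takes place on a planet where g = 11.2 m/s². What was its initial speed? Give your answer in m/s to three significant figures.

54.2 m/s

At the peak v_y = 0, so v_y0 = √(2gH) = √(2 × 11.2 × 92.0) = 45.40 m/s.
v_y0 = v₀ sin θ ⇒ v₀ = 45.40 / sin 56.9° = 54.19 m/s.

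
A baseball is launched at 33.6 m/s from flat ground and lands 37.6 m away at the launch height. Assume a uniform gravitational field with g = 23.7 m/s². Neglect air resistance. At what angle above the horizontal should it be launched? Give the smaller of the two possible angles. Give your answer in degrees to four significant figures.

26.06°

R = v₀² sin 2θ / g gives sin 2θ = gR/v₀² = 23.7·37.6/33.6² = 0.7893.
2θ = 52.12° or 180° − 52.12° = 127.9°, so θ = 26.06° or 63.94°.
The smaller angle is 26.06°.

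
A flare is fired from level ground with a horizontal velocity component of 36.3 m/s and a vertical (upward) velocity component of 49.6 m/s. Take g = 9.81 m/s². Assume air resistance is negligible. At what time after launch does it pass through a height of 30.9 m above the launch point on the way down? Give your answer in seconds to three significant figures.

Set y = v_y0 t − ½ g t² = 30.9: 4.905 t² − 49.60 t + 30.9 = 0.
Quadratic formula: t = (49.60 ± √1853.9) / 9.81 = (49.60 ± 43.06) / 9.81 → t = 0.6670 s or 9.445 s.
The descending-branch root is 9.445 s.

9.45 s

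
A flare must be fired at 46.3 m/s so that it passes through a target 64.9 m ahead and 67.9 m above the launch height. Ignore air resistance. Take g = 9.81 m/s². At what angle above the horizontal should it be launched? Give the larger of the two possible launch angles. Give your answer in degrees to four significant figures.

Trajectory: y = x tanθ − g x² (1 + tan²θ)/(2v₀²). With x = 64.9, y = 67.9, v₀ = 46.3, g = 9.81:
9.638 tan²θ − 64.9 tanθ + (77.54) = 0.
tanθ = [64.9 ± √(64.9² − 4 × 9.638 × (77.54))] / (2 × 9.638) = (64.9 ± 34.97) / 19.28, giving tanθ = 1.553 or 5.181.
θ = 57.22° or 79.08°; the larger is 79.08°.

79.08°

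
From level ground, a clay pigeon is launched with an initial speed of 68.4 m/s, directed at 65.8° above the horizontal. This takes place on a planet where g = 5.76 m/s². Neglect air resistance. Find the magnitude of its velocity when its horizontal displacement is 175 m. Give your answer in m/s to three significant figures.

38.5 m/s

Components: vₓ = 68.40 cos 65.8° = 28.04 m/s, v_y0 = 68.40 sin 65.8° = 62.39 m/s.
At x = 175 m, t = x/vₓ = 175/28.04 = 6.241 s.
Vertical velocity there: v_y = v_y0 − g t = 62.39 − 5.76 × 6.241 = 26.44 m/s.
Speed: √(vₓ² + v_y²) = √(28.04² + 26.44²) = 38.54 m/s.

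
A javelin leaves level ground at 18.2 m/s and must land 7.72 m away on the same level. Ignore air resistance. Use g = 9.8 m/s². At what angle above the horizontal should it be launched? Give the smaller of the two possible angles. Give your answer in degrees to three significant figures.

From R = (v₀²/g) sin 2θ: sin 2θ = 9.80 × 7.72 / 331.24 = 0.2284.
2θ = 13.20° or 180° − 13.20° = 166.8°, so θ = 6.602° or 83.40°.
The smaller angle is 6.602°.

6.60°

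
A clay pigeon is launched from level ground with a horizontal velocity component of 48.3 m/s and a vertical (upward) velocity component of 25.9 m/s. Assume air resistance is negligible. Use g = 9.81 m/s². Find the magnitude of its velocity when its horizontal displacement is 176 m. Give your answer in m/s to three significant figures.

49.3 m/s

x = vₓ t ⇒ t = 176/48.30 = 3.644 s.
Vertical velocity there: v_y = v_y0 − g t = 25.90 − 9.81 × 3.644 = −9.847 m/s.
Speed: √(vₓ² + v_y²) = √(48.30² + 9.847²) = 49.29 m/s.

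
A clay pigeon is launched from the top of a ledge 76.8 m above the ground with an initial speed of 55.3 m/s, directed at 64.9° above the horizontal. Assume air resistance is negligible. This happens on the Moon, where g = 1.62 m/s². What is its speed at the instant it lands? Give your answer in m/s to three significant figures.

57.5 m/s

Horizontal component vₓ = 55.30 cos 64.9° = 23.46 m/s; vertical v_y0 = 55.30 sin 64.9° = 50.08 m/s.
Vertical motion (up positive, ground at y = 0): 0.8100 t² − (50.08) t − 76.8 = 0, so t = (50.08 + √(50.08² + 2·1.62·76.8)) / 1.62 = (50.08 + 52.50) / 1.62 = 63.32 s.
Vertical velocity at impact: v_y = v_y0 − g t = 50.08 − 1.62 × 63.32 = −52.50 m/s.
Speed: |v| = √(vₓ² + v_y²) = √(23.46² + 52.50²) = 57.51 m/s.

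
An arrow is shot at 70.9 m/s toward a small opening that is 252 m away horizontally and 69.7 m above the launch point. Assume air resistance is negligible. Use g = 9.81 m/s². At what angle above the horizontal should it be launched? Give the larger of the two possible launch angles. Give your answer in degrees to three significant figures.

73.8°

Trajectory: y = x tanθ − g x² (1 + tan²θ)/(2v₀²). With x = 252, y = 69.7, v₀ = 70.9, g = 9.81:
61.97 tan²θ − 252 tanθ + (131.7) = 0.
tanθ = [252 ± √(252² − 4 × 61.97 × (131.7))] / (2 × 61.97) = (252 ± 175.7) / 123.9, giving tanθ = 0.6157 or 3.451.
θ = 31.62° or 73.84°; the larger is 73.84°.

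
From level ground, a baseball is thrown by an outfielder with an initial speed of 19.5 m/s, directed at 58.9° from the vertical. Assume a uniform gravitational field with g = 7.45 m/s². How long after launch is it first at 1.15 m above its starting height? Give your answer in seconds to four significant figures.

0.1195 s

vₓ = 19.50 sin 58.9° = 16.70 m/s; v_y0 = 19.50 cos 58.9° = 10.07 m/s.
Set y = v_y0 t − ½ g t² = 1.15: 3.725 t² − 10.07 t + 1.15 = 0.
t = [10.07 ± √(10.07² − 2·7.45·1.15)] / 7.45 = (10.07 ± 9.182) / 7.45, so t = 0.1195 s or t = 2.585 s.
The first (ascending) time is 0.1195 s.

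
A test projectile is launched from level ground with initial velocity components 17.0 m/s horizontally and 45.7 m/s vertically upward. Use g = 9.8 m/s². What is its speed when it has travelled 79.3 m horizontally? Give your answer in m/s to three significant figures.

At x = 79.3 m, t = x/vₓ = 79.3/17.00 = 4.665 s.
Vertical velocity there: v_y = v_y0 − g t = 45.70 − 9.80 × 4.665 = −0.01412 m/s.
Speed: √(vₓ² + v_y²) = √(17.00² + 0.01412²) = 17.00 m/s.

17.0 m/s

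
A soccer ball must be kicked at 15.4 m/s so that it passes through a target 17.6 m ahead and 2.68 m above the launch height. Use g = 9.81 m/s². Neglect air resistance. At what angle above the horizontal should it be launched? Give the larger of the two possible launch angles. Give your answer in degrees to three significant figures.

64.1°

Trajectory: y = x tanθ − g x² (1 + tan²θ)/(2v₀²). With x = 17.6, y = 2.68, v₀ = 15.4, g = 9.81:
6.407 tan²θ − 17.6 tanθ + (9.087) = 0.
tanθ = [17.6 ± √(17.6² − 4 × 6.407 × (9.087))] / (2 × 6.407) = (17.6 ± 8.770) / 12.81, giving tanθ = 0.6892 or 2.058.
θ = 34.57° or 64.08°; the larger is 64.08°.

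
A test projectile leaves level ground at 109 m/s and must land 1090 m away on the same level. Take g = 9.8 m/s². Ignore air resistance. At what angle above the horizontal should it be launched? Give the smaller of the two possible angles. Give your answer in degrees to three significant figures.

Level-ground range R = v₀² sin(2θ)/g ⇒ sin(2θ) = gR/v₀² = 9.80 × 1090 / 109² = 0.8991.
2θ = 64.04° or 180° − 64.04° = 116.0°, so θ = 32.02° or 57.98°.
The smaller angle is 32.02°.

32.0°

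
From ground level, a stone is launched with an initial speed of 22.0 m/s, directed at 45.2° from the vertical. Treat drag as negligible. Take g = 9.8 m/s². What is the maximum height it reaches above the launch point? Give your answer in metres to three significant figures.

12.3 m

Resolve: vₓ = 22.00 sin 45.2° = 15.61 m/s and v_y0 = 22.00 cos 45.2° = 15.50 m/s.
At the apex v_y = 0, so H = v_y0²/(2g) = 15.50²/19.60 = 12.26 m.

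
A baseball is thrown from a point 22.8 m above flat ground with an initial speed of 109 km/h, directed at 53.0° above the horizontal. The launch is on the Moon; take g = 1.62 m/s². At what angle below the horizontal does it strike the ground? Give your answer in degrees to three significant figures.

Convert: 109 km/h = 109/3.6 = 30.28 m/s.
Horizontal component vₓ = 30.28 cos 53.0° = 18.22 m/s; vertical v_y0 = 30.28 sin 53.0° = 24.18 m/s.
Vertical motion (up positive, ground at y = 0): 0.8100 t² − (24.18) t − 22.8 = 0, so t = (24.18 + √(24.18² + 2·1.62·22.8)) / 1.62 = (24.18 + 25.66) / 1.62 = 30.77 s.
At impact: v_y = v_y0 − g t = −25.66 m/s; vₓ = 18.22 m/s.
Angle below horizontal: arctan(|v_y|/vₓ) = arctan(25.66/18.22) = 54.62°.

54.6°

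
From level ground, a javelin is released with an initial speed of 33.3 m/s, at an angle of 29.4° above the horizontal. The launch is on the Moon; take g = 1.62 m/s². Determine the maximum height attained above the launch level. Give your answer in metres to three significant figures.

Components: vₓ = 33.30 cos 29.4° = 29.01 m/s, v_y0 = 33.30 sin 29.4° = 16.35 m/s.
Peak height H = v_y0² / (2g) = 267.23 / 3.240 = 82.48 m.

82.5 m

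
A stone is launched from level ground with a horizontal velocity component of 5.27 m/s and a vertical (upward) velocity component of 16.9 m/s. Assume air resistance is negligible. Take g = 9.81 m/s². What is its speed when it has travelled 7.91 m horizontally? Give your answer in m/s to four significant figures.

x = vₓ t ⇒ t = 7.91/5.270 = 1.501 s.
Vertical velocity there: v_y = v_y0 − g t = 16.90 − 9.81 × 1.501 = 2.176 m/s.
Speed: √(vₓ² + v_y²) = √(5.270² + 2.176²) = 5.701 m/s.

5.701 m/s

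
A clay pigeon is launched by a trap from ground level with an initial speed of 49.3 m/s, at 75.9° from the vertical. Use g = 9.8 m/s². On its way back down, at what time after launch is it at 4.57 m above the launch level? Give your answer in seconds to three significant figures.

1.98 s

Components: vₓ = 49.30 sin 75.9° = 47.81 m/s, v_y0 = 49.30 cos 75.9° = 12.01 m/s.
Set y = v_y0 t − ½ g t² = 4.57: 4.900 t² − 12.01 t + 4.57 = 0.
t = [12.01 ± √(12.01² − 2·9.80·4.57)] / 9.80 = (12.01 ± 7.394) / 9.80, so t = 0.4710 s or t = 1.980 s.
The descending-branch root is 1.980 s.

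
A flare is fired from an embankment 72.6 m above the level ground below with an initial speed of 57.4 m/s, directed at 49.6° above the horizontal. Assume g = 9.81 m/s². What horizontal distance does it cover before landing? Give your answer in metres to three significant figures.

vₓ = 57.40 cos 49.6° = 37.20 m/s; v_y0 = 57.40 sin 49.6° = 43.71 m/s.
Vertical motion (up positive, ground at y = 0): 4.905 t² − (43.71) t − 72.6 = 0, so t = (43.71 + √(43.71² + 2·9.81·72.6)) / 9.81 = (43.71 + 57.75) / 9.81 = 10.34 s.
Horizontal distance: R = vₓ t = 37.20 × 10.34 = 384.8 m.

385 m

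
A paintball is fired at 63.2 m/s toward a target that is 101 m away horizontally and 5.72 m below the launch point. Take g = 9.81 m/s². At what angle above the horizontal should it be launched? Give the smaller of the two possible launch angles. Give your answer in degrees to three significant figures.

Trajectory: y = x tanθ − g x² (1 + tan²θ)/(2v₀²). With x = 101, y = −5.72, v₀ = 63.2, g = 9.81:
12.53 tan²θ − 101 tanθ + (6.807) = 0.
tanθ = [101 ± √(101² − 4 × 12.53 × (6.807))] / (2 × 12.53) = (101 ± 99.30) / 25.05, giving tanθ = 0.06797 or 7.995.
θ = 3.888° or 82.87°; the smaller is 3.888°.

3.89°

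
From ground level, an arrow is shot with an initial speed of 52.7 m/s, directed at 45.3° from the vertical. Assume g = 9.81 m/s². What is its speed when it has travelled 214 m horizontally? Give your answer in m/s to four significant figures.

Components: vₓ = 52.70 sin 45.3° = 37.46 m/s, v_y0 = 52.70 cos 45.3° = 37.07 m/s.
Time to reach x = 214 m: t = x/vₓ = 214/37.46 = 5.713 s.
Vertical velocity there: v_y = v_y0 − g t = 37.07 − 9.81 × 5.713 = −18.97 m/s.
Speed: √(vₓ² + v_y²) = √(37.46² + 18.97²) = 41.99 m/s.

41.99 m/s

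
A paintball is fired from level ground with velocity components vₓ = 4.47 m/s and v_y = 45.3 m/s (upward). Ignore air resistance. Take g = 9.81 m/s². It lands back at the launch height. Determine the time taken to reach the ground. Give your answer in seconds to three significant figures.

9.24 s

Landing at launch height ⇒ T = 2 v_y0 / g = 2 × 45.30 / 9.81 = 9.235 s.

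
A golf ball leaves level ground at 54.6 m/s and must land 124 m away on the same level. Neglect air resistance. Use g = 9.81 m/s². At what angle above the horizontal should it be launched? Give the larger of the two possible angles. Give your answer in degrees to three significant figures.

R = v₀² sin 2θ / g gives sin 2θ = gR/v₀² = 9.81·124/54.6² = 0.4080.
2θ = 24.08° or 180° − 24.08° = 155.9°, so θ = 12.04° or 77.96°.
The larger angle is 77.96°.

78.0°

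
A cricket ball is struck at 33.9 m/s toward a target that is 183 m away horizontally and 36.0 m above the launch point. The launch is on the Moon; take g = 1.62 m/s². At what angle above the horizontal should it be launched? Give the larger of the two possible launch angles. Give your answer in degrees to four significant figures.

Trajectory: y = x tanθ − g x² (1 + tan²θ)/(2v₀²). With x = 183, y = 36.0, v₀ = 33.9, g = 1.62:
23.60 tan²θ − 183 tanθ + (59.60) = 0.
tanθ = [183 ± √(183² − 4 × 23.60 × (59.60))] / (2 × 23.60) = (183 ± 166.9) / 47.21, giving tanθ = 0.3407 or 7.412.
θ = 18.81° or 82.32°; the larger is 82.32°.

82.32°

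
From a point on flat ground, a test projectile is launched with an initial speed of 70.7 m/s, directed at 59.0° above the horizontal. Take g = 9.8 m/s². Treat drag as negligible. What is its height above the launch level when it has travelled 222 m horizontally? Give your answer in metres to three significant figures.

vₓ = 70.70 cos 59.0° = 36.41 m/s; v_y0 = 70.70 sin 59.0° = 60.60 m/s.
Time to reach x = 222 m: t = x/vₓ = 222/36.41 = 6.097 s.
Height: y = v_y0 t − ½ g t² = 60.60 × 6.097 − 4.900 × 6.097² = 369.5 − 182.1 = 187.3 m.

187 m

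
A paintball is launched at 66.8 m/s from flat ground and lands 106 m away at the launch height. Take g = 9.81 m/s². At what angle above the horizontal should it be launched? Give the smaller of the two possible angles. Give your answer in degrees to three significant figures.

R = v₀² sin 2θ / g gives sin 2θ = gR/v₀² = 9.81·106/66.8² = 0.2330.
2θ = 13.48° or 180° − 13.48° = 166.5°, so θ = 6.738° or 83.26°.
The smaller angle is 6.738°.

6.74°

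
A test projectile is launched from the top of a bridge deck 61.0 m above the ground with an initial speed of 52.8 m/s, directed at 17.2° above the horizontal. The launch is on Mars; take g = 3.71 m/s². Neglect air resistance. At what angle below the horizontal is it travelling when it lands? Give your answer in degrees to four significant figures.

Components: vₓ = 52.80 cos 17.2° = 50.44 m/s, v_y0 = 52.80 sin 17.2° = 15.61 m/s.
Vertical motion (up positive, ground at y = 0): 1.855 t² − (15.61) t − 61.0 = 0, so t = (15.61 + √(15.61² + 2·3.71·61.0)) / 3.71 = (15.61 + 26.39) / 3.71 = 11.32 s.
At impact: v_y = v_y0 − g t = −26.39 m/s; vₓ = 50.44 m/s.
Angle below horizontal: arctan(|v_y|/vₓ) = arctan(26.39/50.44) = 27.62°.

27.62°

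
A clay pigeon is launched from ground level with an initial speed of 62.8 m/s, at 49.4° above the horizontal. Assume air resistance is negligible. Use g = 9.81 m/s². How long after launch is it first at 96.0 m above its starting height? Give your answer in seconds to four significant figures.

Resolve: vₓ = 62.80 cos 49.4° = 40.87 m/s and v_y0 = 62.80 sin 49.4° = 47.68 m/s.
Height y(t) = 47.68 t − 4.905 t² = 96.0 gives 4.905 t² − 47.68 t + 96.0 = 0.
t = [47.68 ± √(47.68² − 2·9.81·96.0)] / 9.81 = (47.68 ± 19.75) / 9.81, so t = 2.847 s or t = 6.874 s.
The first (ascending) time is 2.847 s.

2.847 s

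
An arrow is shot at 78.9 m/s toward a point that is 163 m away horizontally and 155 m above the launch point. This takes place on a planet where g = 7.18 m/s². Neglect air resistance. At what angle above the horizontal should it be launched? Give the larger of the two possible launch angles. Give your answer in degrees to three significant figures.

84.0°

Trajectory: y = x tanθ − g x² (1 + tan²θ)/(2v₀²). With x = 163, y = 155, v₀ = 78.9, g = 7.18:
15.32 tan²θ − 163 tanθ + (170.3) = 0.
tanθ = [163 ± √(163² − 4 × 15.32 × (170.3))] / (2 × 15.32) = (163 ± 127.0) / 30.64, giving tanθ = 1.175 or 9.464.
θ = 49.59° or 83.97°; the larger is 83.97°.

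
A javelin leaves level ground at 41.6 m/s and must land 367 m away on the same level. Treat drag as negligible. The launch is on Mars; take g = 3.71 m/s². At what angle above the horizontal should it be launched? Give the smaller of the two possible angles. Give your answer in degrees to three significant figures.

25.9°

R = v₀² sin 2θ / g gives sin 2θ = gR/v₀² = 3.71·367/41.6² = 0.7868.
2θ = 51.89° or 180° − 51.89° = 128.1°, so θ = 25.94° or 64.06°.
The smaller angle is 25.94°.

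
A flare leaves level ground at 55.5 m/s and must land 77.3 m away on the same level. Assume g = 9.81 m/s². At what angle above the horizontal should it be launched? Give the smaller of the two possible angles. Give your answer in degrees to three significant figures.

7.13°

From R = (v₀²/g) sin 2θ: sin 2θ = 9.81 × 77.3 / 3080.2 = 0.2462.
2θ = 14.25° or 180° − 14.25° = 165.7°, so θ = 7.126° or 82.87°.
The smaller angle is 7.126°.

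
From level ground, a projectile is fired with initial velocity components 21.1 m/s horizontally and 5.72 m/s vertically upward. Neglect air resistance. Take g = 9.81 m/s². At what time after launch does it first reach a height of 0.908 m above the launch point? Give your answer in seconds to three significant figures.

Height y(t) = 5.720 t − 4.905 t² = 0.908 gives 4.905 t² − 5.720 t + 0.908 = 0.
t = [5.720 ± √(5.720² − 2·9.81·0.908)] / 9.81 = (5.720 ± 3.860) / 9.81, so t = 0.1896 s or t = 0.9766 s.
The first (ascending) time is 0.1896 s.

0.190 s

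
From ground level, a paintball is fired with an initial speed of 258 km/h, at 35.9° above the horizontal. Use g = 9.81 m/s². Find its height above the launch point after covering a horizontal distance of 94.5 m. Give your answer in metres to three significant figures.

Convert: 258 km/h = 258/3.6 = 71.67 m/s.
Resolve: vₓ = 71.67 cos 35.9° = 58.05 m/s and v_y0 = 71.67 sin 35.9° = 42.02 m/s.
x = vₓ t ⇒ t = 94.5/58.05 = 1.628 s.
Height: y = v_y0 t − ½ g t² = 42.02 × 1.628 − 4.905 × 1.628² = 68.41 − 13.00 = 55.41 m.

55.4 m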